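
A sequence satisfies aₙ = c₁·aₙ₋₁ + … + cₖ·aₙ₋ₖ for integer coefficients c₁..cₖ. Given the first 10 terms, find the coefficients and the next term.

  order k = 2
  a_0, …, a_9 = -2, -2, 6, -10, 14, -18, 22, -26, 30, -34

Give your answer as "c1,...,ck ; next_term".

-2,-1 ; 38

  a_2 = -2·-2 + -1·-2 = 6
  a_3 = -2·6 + -1·-2 = -10
  a_4 = -2·-10 + -1·6 = 14
  a_5 = -2·14 + -1·-10 = -18
  a_6 = -2·-18 + -1·14 = 22
  a_7 = -2·22 + -1·-18 = -26
  a_8 = -2·-26 + -1·22 = 30
  a_9 = -2·30 + -1·-26 = -34
  a_10 = -2·-34 + -1·30 = 38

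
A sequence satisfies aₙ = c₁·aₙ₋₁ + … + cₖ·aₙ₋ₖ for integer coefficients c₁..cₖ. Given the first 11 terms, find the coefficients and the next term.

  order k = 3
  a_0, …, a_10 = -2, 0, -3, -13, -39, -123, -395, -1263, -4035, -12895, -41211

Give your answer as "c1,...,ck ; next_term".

  a_3 = 3·-3 + 0·0 + 2·-2 = -13
  a_4 = 3·-13 + 0·-3 + 2·0 = -39
  a_5 = 3·-39 + 0·-13 + 2·-3 = -123
  a_6 = 3·-123 + 0·-39 + 2·-13 = -395
  a_7 = 3·-395 + 0·-123 + 2·-39 = -1263
  a_8 = 3·-1263 + 0·-395 + 2·-123 = -4035
  a_9 = 3·-4035 + 0·-1263 + 2·-395 = -12895
  a_10 = 3·-12895 + 0·-4035 + 2·-1263 = -41211
  a_11 = 3·-41211 + 0·-12895 + 2·-4035 = -131703

3,0,2 ; -131703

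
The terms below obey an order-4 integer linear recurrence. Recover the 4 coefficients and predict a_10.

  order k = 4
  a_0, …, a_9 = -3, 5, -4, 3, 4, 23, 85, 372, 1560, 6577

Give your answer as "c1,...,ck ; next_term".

  a_4 = 3·3 + 4·-4 + 4·5 + 3·-3 = 4
  a_5 = 3·4 + 4·3 + 4·-4 + 3·5 = 23
  a_6 = 3·23 + 4·4 + 4·3 + 3·-4 = 85
  a_7 = 3·85 + 4·23 + 4·4 + 3·3 = 372
  a_8 = 3·372 + 4·85 + 4·23 + 3·4 = 1560
  a_9 = 3·1560 + 4·372 + 4·85 + 3·23 = 6577
  a_10 = 3·6577 + 4·1560 + 4·372 + 3·85 = 27714

3,4,4,3 ; 27714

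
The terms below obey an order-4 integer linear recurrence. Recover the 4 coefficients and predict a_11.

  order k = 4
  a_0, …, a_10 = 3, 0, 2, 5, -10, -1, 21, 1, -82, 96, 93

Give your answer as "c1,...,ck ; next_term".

  a_4 = -2·5 + -3·2 + -3·0 + 2·3 = -10
  a_5 = -2·-10 + -3·5 + -3·2 + 2·0 = -1
  a_6 = -2·-1 + -3·-10 + -3·5 + 2·2 = 21
  a_7 = -2·21 + -3·-1 + -3·-10 + 2·5 = 1
  a_8 = -2·1 + -3·21 + -3·-1 + 2·-10 = -82
  a_9 = -2·-82 + -3·1 + -3·21 + 2·-1 = 96
  a_10 = -2·96 + -3·-82 + -3·1 + 2·21 = 93
  a_11 = -2·93 + -3·96 + -3·-82 + 2·1 = -226

-2,-3,-3,2 ; -226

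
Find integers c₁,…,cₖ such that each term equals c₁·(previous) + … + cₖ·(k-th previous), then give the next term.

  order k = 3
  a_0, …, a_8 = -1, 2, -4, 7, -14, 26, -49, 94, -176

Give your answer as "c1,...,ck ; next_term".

  a_3 = 0·-4 + 2·2 + -3·-1 = 7
  a_4 = 0·7 + 2·-4 + -3·2 = -14
  a_5 = 0·-14 + 2·7 + -3·-4 = 26
  a_6 = 0·26 + 2·-14 + -3·7 = -49
  a_7 = 0·-49 + 2·26 + -3·-14 = 94
  a_8 = 0·94 + 2·-49 + -3·26 = -176
  a_9 = 0·-176 + 2·94 + -3·-49 = 335

0,2,-3 ; 335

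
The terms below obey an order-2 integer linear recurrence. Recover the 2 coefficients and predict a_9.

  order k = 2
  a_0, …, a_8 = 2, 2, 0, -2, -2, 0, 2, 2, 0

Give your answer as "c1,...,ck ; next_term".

1,-1 ; -2

  a_2 = 1·2 + -1·2 = 0
  a_3 = 1·0 + -1·2 = -2
  a_4 = 1·-2 + -1·0 = -2
  a_5 = 1·-2 + -1·-2 = 0
  a_6 = 1·0 + -1·-2 = 2
  a_7 = 1·2 + -1·0 = 2
  a_8 = 1·2 + -1·2 = 0
  a_9 = 1·0 + -1·2 = -2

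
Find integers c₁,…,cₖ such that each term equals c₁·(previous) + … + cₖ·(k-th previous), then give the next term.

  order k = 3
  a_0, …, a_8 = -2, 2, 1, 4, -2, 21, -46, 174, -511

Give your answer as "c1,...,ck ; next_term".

-2,4,1 ; 1672

  a_3 = -2·1 + 4·2 + 1·-2 = 4
  a_4 = -2·4 + 4·1 + 1·2 = -2
  a_5 = -2·-2 + 4·4 + 1·1 = 21
  a_6 = -2·21 + 4·-2 + 1·4 = -46
  a_7 = -2·-46 + 4·21 + 1·-2 = 174
  a_8 = -2·174 + 4·-46 + 1·21 = -511
  a_9 = -2·-511 + 4·174 + 1·-46 = 1672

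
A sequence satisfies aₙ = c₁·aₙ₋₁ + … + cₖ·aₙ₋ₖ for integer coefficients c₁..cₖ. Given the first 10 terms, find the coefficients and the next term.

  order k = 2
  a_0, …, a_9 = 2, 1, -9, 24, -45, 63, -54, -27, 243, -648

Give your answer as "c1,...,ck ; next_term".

  a_2 = -3·1 + -3·2 = -9
  a_3 = -3·-9 + -3·1 = 24
  a_4 = -3·24 + -3·-9 = -45
  a_5 = -3·-45 + -3·24 = 63
  a_6 = -3·63 + -3·-45 = -54
  a_7 = -3·-54 + -3·63 = -27
  a_8 = -3·-27 + -3·-54 = 243
  a_9 = -3·243 + -3·-27 = -648
  a_10 = -3·-648 + -3·243 = 1215

-3,-3 ; 1215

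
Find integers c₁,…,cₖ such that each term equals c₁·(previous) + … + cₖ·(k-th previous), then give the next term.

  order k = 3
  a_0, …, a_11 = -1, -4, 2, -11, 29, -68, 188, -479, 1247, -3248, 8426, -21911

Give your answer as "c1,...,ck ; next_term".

-1,3,-3 ; 56933

  a_3 = -1·2 + 3·-4 + -3·-1 = -11
  a_4 = -1·-11 + 3·2 + -3·-4 = 29
  a_5 = -1·29 + 3·-11 + -3·2 = -68
  a_6 = -1·-68 + 3·29 + -3·-11 = 188
  a_7 = -1·188 + 3·-68 + -3·29 = -479
  a_8 = -1·-479 + 3·188 + -3·-68 = 1247
  a_9 = -1·1247 + 3·-479 + -3·188 = -3248
  a_10 = -1·-3248 + 3·1247 + -3·-479 = 8426
  a_11 = -1·8426 + 3·-3248 + -3·1247 = -21911
  a_12 = -1·-21911 + 3·8426 + -3·-3248 = 56933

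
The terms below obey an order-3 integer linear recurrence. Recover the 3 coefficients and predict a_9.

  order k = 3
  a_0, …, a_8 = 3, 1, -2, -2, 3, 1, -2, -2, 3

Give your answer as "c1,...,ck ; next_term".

  a_3 = -1·-2 + -1·1 + -1·3 = -2
  a_4 = -1·-2 + -1·-2 + -1·1 = 3
  a_5 = -1·3 + -1·-2 + -1·-2 = 1
  a_6 = -1·1 + -1·3 + -1·-2 = -2
  a_7 = -1·-2 + -1·1 + -1·3 = -2
  a_8 = -1·-2 + -1·-2 + -1·1 = 3
  a_9 = -1·3 + -1·-2 + -1·-2 = 1

-1,-1,-1 ; 1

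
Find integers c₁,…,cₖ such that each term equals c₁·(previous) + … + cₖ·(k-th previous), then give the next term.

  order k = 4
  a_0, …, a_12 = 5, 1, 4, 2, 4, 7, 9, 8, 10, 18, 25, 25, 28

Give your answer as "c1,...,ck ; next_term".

  a_4 = 1·2 + -1·4 + 1·1 + 1·5 = 4
  a_5 = 1·4 + -1·2 + 1·4 + 1·1 = 7
  a_6 = 1·7 + -1·4 + 1·2 + 1·4 = 9
  a_7 = 1·9 + -1·7 + 1·4 + 1·2 = 8
  a_8 = 1·8 + -1·9 + 1·7 + 1·4 = 10
  a_9 = 1·10 + -1·8 + 1·9 + 1·7 = 18
  a_10 = 1·18 + -1·10 + 1·8 + 1·9 = 25
  a_11 = 1·25 + -1·18 + 1·10 + 1·8 = 25
  a_12 = 1·25 + -1·25 + 1·18 + 1·10 = 28
  a_13 = 1·28 + -1·25 + 1·25 + 1·18 = 46

1,-1,1,1 ; 46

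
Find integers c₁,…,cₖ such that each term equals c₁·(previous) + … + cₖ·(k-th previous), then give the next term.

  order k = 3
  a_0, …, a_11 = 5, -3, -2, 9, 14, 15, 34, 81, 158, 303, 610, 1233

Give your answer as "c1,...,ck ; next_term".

2,-1,2 ; 2462

  a_3 = 2·-2 + -1·-3 + 2·5 = 9
  a_4 = 2·9 + -1·-2 + 2·-3 = 14
  a_5 = 2·14 + -1·9 + 2·-2 = 15
  a_6 = 2·15 + -1·14 + 2·9 = 34
  a_7 = 2·34 + -1·15 + 2·14 = 81
  a_8 = 2·81 + -1·34 + 2·15 = 158
  a_9 = 2·158 + -1·81 + 2·34 = 303
  a_10 = 2·303 + -1·158 + 2·81 = 610
  a_11 = 2·610 + -1·303 + 2·158 = 1233
  a_12 = 2·1233 + -1·610 + 2·303 = 2462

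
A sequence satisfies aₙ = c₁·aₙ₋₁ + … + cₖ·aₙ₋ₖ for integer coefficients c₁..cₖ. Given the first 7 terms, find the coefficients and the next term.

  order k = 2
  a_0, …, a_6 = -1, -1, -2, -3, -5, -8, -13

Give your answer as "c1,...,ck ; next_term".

1,1 ; -21

  a_2 = 1·-1 + 1·-1 = -2
  a_3 = 1·-2 + 1·-1 = -3
  a_4 = 1·-3 + 1·-2 = -5
  a_5 = 1·-5 + 1·-3 = -8
  a_6 = 1·-8 + 1·-5 = -13
  a_7 = 1·-13 + 1·-8 = -21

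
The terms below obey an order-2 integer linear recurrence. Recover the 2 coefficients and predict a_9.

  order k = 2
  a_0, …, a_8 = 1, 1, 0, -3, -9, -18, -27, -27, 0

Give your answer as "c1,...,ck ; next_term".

  a_2 = 3·1 + -3·1 = 0
  a_3 = 3·0 + -3·1 = -3
  a_4 = 3·-3 + -3·0 = -9
  a_5 = 3·-9 + -3·-3 = -18
  a_6 = 3·-18 + -3·-9 = -27
  a_7 = 3·-27 + -3·-18 = -27
  a_8 = 3·-27 + -3·-27 = 0
  a_9 = 3·0 + -3·-27 = 81

3,-3 ; 81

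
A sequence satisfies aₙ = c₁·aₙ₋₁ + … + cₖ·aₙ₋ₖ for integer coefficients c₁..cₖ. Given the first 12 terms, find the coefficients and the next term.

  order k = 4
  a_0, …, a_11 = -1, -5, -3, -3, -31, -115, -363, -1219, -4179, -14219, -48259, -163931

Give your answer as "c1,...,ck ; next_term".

  a_4 = 3·-3 + 0·-3 + 4·-5 + 2·-1 = -31
  a_5 = 3·-31 + 0·-3 + 4·-3 + 2·-5 = -115
  a_6 = 3·-115 + 0·-31 + 4·-3 + 2·-3 = -363
  a_7 = 3·-363 + 0·-115 + 4·-31 + 2·-3 = -1219
  a_8 = 3·-1219 + 0·-363 + 4·-115 + 2·-31 = -4179
  a_9 = 3·-4179 + 0·-1219 + 4·-363 + 2·-115 = -14219
  a_10 = 3·-14219 + 0·-4179 + 4·-1219 + 2·-363 = -48259
  a_11 = 3·-48259 + 0·-14219 + 4·-4179 + 2·-1219 = -163931
  a_12 = 3·-163931 + 0·-48259 + 4·-14219 + 2·-4179 = -557027

3,0,4,2 ; -557027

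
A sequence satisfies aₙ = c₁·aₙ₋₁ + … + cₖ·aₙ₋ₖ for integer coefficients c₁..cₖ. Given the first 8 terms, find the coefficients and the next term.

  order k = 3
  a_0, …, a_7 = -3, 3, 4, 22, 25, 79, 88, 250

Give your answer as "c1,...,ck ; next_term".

1,3,-3 ; 277

  a_3 = 1·4 + 3·3 + -3·-3 = 22
  a_4 = 1·22 + 3·4 + -3·3 = 25
  a_5 = 1·25 + 3·22 + -3·4 = 79
  a_6 = 1·79 + 3·25 + -3·22 = 88
  a_7 = 1·88 + 3·79 + -3·25 = 250
  a_8 = 1·250 + 3·88 + -3·79 = 277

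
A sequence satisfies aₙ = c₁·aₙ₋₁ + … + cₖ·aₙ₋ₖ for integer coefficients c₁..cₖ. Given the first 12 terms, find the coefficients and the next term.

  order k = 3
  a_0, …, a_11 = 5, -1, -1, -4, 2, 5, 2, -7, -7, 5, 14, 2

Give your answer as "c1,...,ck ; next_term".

0,-1,-1 ; -19

  a_3 = 0·-1 + -1·-1 + -1·5 = -4
  a_4 = 0·-4 + -1·-1 + -1·-1 = 2
  a_5 = 0·2 + -1·-4 + -1·-1 = 5
  a_6 = 0·5 + -1·2 + -1·-4 = 2
  a_7 = 0·2 + -1·5 + -1·2 = -7
  a_8 = 0·-7 + -1·2 + -1·5 = -7
  a_9 = 0·-7 + -1·-7 + -1·2 = 5
  a_10 = 0·5 + -1·-7 + -1·-7 = 14
  a_11 = 0·14 + -1·5 + -1·-7 = 2
  a_12 = 0·2 + -1·14 + -1·5 = -19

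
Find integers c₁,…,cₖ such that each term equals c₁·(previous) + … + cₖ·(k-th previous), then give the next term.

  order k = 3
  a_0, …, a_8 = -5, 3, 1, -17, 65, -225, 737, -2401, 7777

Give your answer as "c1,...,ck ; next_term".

  a_3 = -3·1 + 2·3 + 4·-5 = -17
  a_4 = -3·-17 + 2·1 + 4·3 = 65
  a_5 = -3·65 + 2·-17 + 4·1 = -225
  a_6 = -3·-225 + 2·65 + 4·-17 = 737
  a_7 = -3·737 + 2·-225 + 4·65 = -2401
  a_8 = -3·-2401 + 2·737 + 4·-225 = 7777
  a_9 = -3·7777 + 2·-2401 + 4·737 = -25185

-3,2,4 ; -25185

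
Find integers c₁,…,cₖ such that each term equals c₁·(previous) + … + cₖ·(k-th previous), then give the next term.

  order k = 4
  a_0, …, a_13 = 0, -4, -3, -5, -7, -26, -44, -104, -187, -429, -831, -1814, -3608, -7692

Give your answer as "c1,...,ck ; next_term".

  a_4 = 1·-5 + 2·-3 + -1·-4 + 3·0 = -7
  a_5 = 1·-7 + 2·-5 + -1·-3 + 3·-4 = -26
  a_6 = 1·-26 + 2·-7 + -1·-5 + 3·-3 = -44
  a_7 = 1·-44 + 2·-26 + -1·-7 + 3·-5 = -104
  a_8 = 1·-104 + 2·-44 + -1·-26 + 3·-7 = -187
  a_9 = 1·-187 + 2·-104 + -1·-44 + 3·-26 = -429
  a_10 = 1·-429 + 2·-187 + -1·-104 + 3·-44 = -831
  a_11 = 1·-831 + 2·-429 + -1·-187 + 3·-104 = -1814
  a_12 = 1·-1814 + 2·-831 + -1·-429 + 3·-187 = -3608
  a_13 = 1·-3608 + 2·-1814 + -1·-831 + 3·-429 = -7692
  a_14 = 1·-7692 + 2·-3608 + -1·-1814 + 3·-831 = -15587

1,2,-1,3 ; -15587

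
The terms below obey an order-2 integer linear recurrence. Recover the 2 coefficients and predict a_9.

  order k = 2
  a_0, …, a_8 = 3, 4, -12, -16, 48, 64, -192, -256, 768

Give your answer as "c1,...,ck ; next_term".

  a_2 = 0·4 + -4·3 = -12
  a_3 = 0·-12 + -4·4 = -16
  a_4 = 0·-16 + -4·-12 = 48
  a_5 = 0·48 + -4·-16 = 64
  a_6 = 0·64 + -4·48 = -192
  a_7 = 0·-192 + -4·64 = -256
  a_8 = 0·-256 + -4·-192 = 768
  a_9 = 0·768 + -4·-256 = 1024

0,-4 ; 1024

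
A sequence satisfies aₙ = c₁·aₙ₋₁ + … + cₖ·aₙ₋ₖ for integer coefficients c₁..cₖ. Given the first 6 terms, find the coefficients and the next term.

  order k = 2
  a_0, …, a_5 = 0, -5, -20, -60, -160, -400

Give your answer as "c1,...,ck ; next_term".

4,-4 ; -960

  a_2 = 4·-5 + -4·0 = -20
  a_3 = 4·-20 + -4·-5 = -60
  a_4 = 4·-60 + -4·-20 = -160
  a_5 = 4·-160 + -4·-60 = -400
  a_6 = 4·-400 + -4·-160 = -960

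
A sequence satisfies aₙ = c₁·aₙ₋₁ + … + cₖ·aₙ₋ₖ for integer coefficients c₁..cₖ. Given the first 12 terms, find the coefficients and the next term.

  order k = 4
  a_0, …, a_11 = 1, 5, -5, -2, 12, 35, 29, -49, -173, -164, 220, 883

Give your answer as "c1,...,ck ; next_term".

  a_4 = 2·-2 + -3·-5 + 0·5 + 1·1 = 12
  a_5 = 2·12 + -3·-2 + 0·-5 + 1·5 = 35
  a_6 = 2·35 + -3·12 + 0·-2 + 1·-5 = 29
  a_7 = 2·29 + -3·35 + 0·12 + 1·-2 = -49
  a_8 = 2·-49 + -3·29 + 0·35 + 1·12 = -173
  a_9 = 2·-173 + -3·-49 + 0·29 + 1·35 = -164
  a_10 = 2·-164 + -3·-173 + 0·-49 + 1·29 = 220
  a_11 = 2·220 + -3·-164 + 0·-173 + 1·-49 = 883
  a_12 = 2·883 + -3·220 + 0·-164 + 1·-173 = 933

2,-3,0,1 ; 933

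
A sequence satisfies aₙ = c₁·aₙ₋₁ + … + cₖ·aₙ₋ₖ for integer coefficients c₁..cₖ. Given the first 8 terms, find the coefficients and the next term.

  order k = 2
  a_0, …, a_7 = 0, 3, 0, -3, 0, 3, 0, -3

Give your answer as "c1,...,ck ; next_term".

  a_2 = 0·3 + -1·0 = 0
  a_3 = 0·0 + -1·3 = -3
  a_4 = 0·-3 + -1·0 = 0
  a_5 = 0·0 + -1·-3 = 3
  a_6 = 0·3 + -1·0 = 0
  a_7 = 0·0 + -1·3 = -3
  a_8 = 0·-3 + -1·0 = 0

0,-1 ; 0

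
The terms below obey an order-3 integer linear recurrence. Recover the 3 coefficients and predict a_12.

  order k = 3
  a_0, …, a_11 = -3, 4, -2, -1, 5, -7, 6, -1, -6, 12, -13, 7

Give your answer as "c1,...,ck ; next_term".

  a_3 = -1·-2 + 0·4 + 1·-3 = -1
  a_4 = -1·-1 + 0·-2 + 1·4 = 5
  a_5 = -1·5 + 0·-1 + 1·-2 = -7
  a_6 = -1·-7 + 0·5 + 1·-1 = 6
  a_7 = -1·6 + 0·-7 + 1·5 = -1
  a_8 = -1·-1 + 0·6 + 1·-7 = -6
  a_9 = -1·-6 + 0·-1 + 1·6 = 12
  a_10 = -1·12 + 0·-6 + 1·-1 = -13
  a_11 = -1·-13 + 0·12 + 1·-6 = 7
  a_12 = -1·7 + 0·-13 + 1·12 = 5

-1,0,1 ; 5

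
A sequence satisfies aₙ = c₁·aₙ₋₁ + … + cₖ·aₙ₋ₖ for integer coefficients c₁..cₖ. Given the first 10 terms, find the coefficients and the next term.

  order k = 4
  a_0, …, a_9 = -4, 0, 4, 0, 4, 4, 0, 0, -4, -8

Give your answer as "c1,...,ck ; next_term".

  a_4 = 1·0 + 0·4 + 0·0 + -1·-4 = 4
  a_5 = 1·4 + 0·0 + 0·4 + -1·0 = 4
  a_6 = 1·4 + 0·4 + 0·0 + -1·4 = 0
  a_7 = 1·0 + 0·4 + 0·4 + -1·0 = 0
  a_8 = 1·0 + 0·0 + 0·4 + -1·4 = -4
  a_9 = 1·-4 + 0·0 + 0·0 + -1·4 = -8
  a_10 = 1·-8 + 0·-4 + 0·0 + -1·0 = -8

1,0,0,-1 ; -8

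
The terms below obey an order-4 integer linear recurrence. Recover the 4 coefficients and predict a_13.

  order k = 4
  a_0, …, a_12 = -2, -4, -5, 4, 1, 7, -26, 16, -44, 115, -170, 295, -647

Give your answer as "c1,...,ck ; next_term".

  a_4 = 0·4 + 1·-5 + -3·-4 + 3·-2 = 1
  a_5 = 0·1 + 1·4 + -3·-5 + 3·-4 = 7
  a_6 = 0·7 + 1·1 + -3·4 + 3·-5 = -26
  a_7 = 0·-26 + 1·7 + -3·1 + 3·4 = 16
  a_8 = 0·16 + 1·-26 + -3·7 + 3·1 = -44
  a_9 = 0·-44 + 1·16 + -3·-26 + 3·7 = 115
  a_10 = 0·115 + 1·-44 + -3·16 + 3·-26 = -170
  a_11 = 0·-170 + 1·115 + -3·-44 + 3·16 = 295
  a_12 = 0·295 + 1·-170 + -3·115 + 3·-44 = -647
  a_13 = 0·-647 + 1·295 + -3·-170 + 3·115 = 1150

0,1,-3,3 ; 1150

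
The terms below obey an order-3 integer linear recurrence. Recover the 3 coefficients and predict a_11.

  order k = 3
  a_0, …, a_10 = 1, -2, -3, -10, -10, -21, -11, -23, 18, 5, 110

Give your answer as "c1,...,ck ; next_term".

1,2,-3 ; 66

  a_3 = 1·-3 + 2·-2 + -3·1 = -10
  a_4 = 1·-10 + 2·-3 + -3·-2 = -10
  a_5 = 1·-10 + 2·-10 + -3·-3 = -21
  a_6 = 1·-21 + 2·-10 + -3·-10 = -11
  a_7 = 1·-11 + 2·-21 + -3·-10 = -23
  a_8 = 1·-23 + 2·-11 + -3·-21 = 18
  a_9 = 1·18 + 2·-23 + -3·-11 = 5
  a_10 = 1·5 + 2·18 + -3·-23 = 110
  a_11 = 1·110 + 2·5 + -3·18 = 66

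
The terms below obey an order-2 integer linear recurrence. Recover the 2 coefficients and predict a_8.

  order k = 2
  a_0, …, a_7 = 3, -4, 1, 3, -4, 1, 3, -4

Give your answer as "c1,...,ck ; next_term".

-1,-1 ; 1

  a_2 = -1·-4 + -1·3 = 1
  a_3 = -1·1 + -1·-4 = 3
  a_4 = -1·3 + -1·1 = -4
  a_5 = -1·-4 + -1·3 = 1
  a_6 = -1·1 + -1·-4 = 3
  a_7 = -1·3 + -1·1 = -4
  a_8 = -1·-4 + -1·3 = 1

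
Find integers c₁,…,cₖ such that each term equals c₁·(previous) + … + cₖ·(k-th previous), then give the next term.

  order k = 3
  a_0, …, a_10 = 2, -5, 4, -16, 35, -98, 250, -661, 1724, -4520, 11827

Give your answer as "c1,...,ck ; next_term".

  a_3 = -2·4 + 2·-5 + 1·2 = -16
  a_4 = -2·-16 + 2·4 + 1·-5 = 35
  a_5 = -2·35 + 2·-16 + 1·4 = -98
  a_6 = -2·-98 + 2·35 + 1·-16 = 250
  a_7 = -2·250 + 2·-98 + 1·35 = -661
  a_8 = -2·-661 + 2·250 + 1·-98 = 1724
  a_9 = -2·1724 + 2·-661 + 1·250 = -4520
  a_10 = -2·-4520 + 2·1724 + 1·-661 = 11827
  a_11 = -2·11827 + 2·-4520 + 1·1724 = -30970

-2,2,1 ; -30970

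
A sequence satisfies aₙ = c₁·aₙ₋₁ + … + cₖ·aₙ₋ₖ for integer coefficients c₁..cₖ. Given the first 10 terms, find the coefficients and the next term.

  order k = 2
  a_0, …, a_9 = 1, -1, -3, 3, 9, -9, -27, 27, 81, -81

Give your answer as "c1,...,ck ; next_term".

0,-3 ; -243

  a_2 = 0·-1 + -3·1 = -3
  a_3 = 0·-3 + -3·-1 = 3
  a_4 = 0·3 + -3·-3 = 9
  a_5 = 0·9 + -3·3 = -9
  a_6 = 0·-9 + -3·9 = -27
  a_7 = 0·-27 + -3·-9 = 27
  a_8 = 0·27 + -3·-27 = 81
  a_9 = 0·81 + -3·27 = -81
  a_10 = 0·-81 + -3·81 = -243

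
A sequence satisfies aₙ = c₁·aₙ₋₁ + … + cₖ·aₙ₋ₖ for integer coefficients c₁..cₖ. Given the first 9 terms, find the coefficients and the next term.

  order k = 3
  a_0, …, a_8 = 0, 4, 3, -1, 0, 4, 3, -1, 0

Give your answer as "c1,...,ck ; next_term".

1,-1,1 ; 4

  a_3 = 1·3 + -1·4 + 1·0 = -1
  a_4 = 1·-1 + -1·3 + 1·4 = 0
  a_5 = 1·0 + -1·-1 + 1·3 = 4
  a_6 = 1·4 + -1·0 + 1·-1 = 3
  a_7 = 1·3 + -1·4 + 1·0 = -1
  a_8 = 1·-1 + -1·3 + 1·4 = 0
  a_9 = 1·0 + -1·-1 + 1·3 = 4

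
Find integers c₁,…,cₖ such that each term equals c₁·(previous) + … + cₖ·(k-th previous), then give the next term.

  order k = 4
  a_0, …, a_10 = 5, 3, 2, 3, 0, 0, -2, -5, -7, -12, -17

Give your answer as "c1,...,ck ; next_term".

1,1,0,-1 ; -24

  a_4 = 1·3 + 1·2 + 0·3 + -1·5 = 0
  a_5 = 1·0 + 1·3 + 0·2 + -1·3 = 0
  a_6 = 1·0 + 1·0 + 0·3 + -1·2 = -2
  a_7 = 1·-2 + 1·0 + 0·0 + -1·3 = -5
  a_8 = 1·-5 + 1·-2 + 0·0 + -1·0 = -7
  a_9 = 1·-7 + 1·-5 + 0·-2 + -1·0 = -12
  a_10 = 1·-12 + 1·-7 + 0·-5 + -1·-2 = -17
  a_11 = 1·-17 + 1·-12 + 0·-7 + -1·-5 = -24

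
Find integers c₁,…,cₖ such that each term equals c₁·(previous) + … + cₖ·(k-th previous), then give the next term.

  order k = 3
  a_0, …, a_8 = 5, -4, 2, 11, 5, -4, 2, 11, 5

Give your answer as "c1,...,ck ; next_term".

1,-1,1 ; -4

  a_3 = 1·2 + -1·-4 + 1·5 = 11
  a_4 = 1·11 + -1·2 + 1·-4 = 5
  a_5 = 1·5 + -1·11 + 1·2 = -4
  a_6 = 1·-4 + -1·5 + 1·11 = 2
  a_7 = 1·2 + -1·-4 + 1·5 = 11
  a_8 = 1·11 + -1·2 + 1·-4 = 5
  a_9 = 1·5 + -1·11 + 1·2 = -4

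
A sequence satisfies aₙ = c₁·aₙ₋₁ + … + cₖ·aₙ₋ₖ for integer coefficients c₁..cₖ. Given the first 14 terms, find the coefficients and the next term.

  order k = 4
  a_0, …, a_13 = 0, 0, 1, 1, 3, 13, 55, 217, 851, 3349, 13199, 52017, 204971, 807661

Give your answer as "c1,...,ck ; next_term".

  a_4 = 4·1 + -1·1 + 2·0 + 4·0 = 3
  a_5 = 4·3 + -1·1 + 2·1 + 4·0 = 13
  a_6 = 4·13 + -1·3 + 2·1 + 4·1 = 55
  a_7 = 4·55 + -1·13 + 2·3 + 4·1 = 217
  a_8 = 4·217 + -1·55 + 2·13 + 4·3 = 851
  a_9 = 4·851 + -1·217 + 2·55 + 4·13 = 3349
  a_10 = 4·3349 + -1·851 + 2·217 + 4·55 = 13199
  a_11 = 4·13199 + -1·3349 + 2·851 + 4·217 = 52017
  a_12 = 4·52017 + -1·13199 + 2·3349 + 4·851 = 204971
  a_13 = 4·204971 + -1·52017 + 2·13199 + 4·3349 = 807661
  a_14 = 4·807661 + -1·204971 + 2·52017 + 4·13199 = 3182503

4,-1,2,4 ; 3182503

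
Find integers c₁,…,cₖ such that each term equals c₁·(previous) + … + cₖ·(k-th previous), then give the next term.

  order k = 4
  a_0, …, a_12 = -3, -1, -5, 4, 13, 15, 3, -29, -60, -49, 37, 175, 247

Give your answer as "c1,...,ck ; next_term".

  a_4 = 1·4 + -1·-5 + -1·-1 + -1·-3 = 13
  a_5 = 1·13 + -1·4 + -1·-5 + -1·-1 = 15
  a_6 = 1·15 + -1·13 + -1·4 + -1·-5 = 3
  a_7 = 1·3 + -1·15 + -1·13 + -1·4 = -29
  a_8 = 1·-29 + -1·3 + -1·15 + -1·13 = -60
  a_9 = 1·-60 + -1·-29 + -1·3 + -1·15 = -49
  a_10 = 1·-49 + -1·-60 + -1·-29 + -1·3 = 37
  a_11 = 1·37 + -1·-49 + -1·-60 + -1·-29 = 175
  a_12 = 1·175 + -1·37 + -1·-49 + -1·-60 = 247
  a_13 = 1·247 + -1·175 + -1·37 + -1·-49 = 84

1,-1,-1,-1 ; 84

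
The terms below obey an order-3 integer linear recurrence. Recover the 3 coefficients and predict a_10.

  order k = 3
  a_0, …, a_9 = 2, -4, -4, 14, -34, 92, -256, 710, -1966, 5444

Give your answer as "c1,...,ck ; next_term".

-3,-1,-1 ; -15076

  a_3 = -3·-4 + -1·-4 + -1·2 = 14
  a_4 = -3·14 + -1·-4 + -1·-4 = -34
  a_5 = -3·-34 + -1·14 + -1·-4 = 92
  a_6 = -3·92 + -1·-34 + -1·14 = -256
  a_7 = -3·-256 + -1·92 + -1·-34 = 710
  a_8 = -3·710 + -1·-256 + -1·92 = -1966
  a_9 = -3·-1966 + -1·710 + -1·-256 = 5444
  a_10 = -3·5444 + -1·-1966 + -1·710 = -15076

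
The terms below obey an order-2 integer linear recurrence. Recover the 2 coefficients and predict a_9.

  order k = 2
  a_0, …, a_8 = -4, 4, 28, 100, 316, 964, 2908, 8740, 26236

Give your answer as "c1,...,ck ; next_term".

  a_2 = 4·4 + -3·-4 = 28
  a_3 = 4·28 + -3·4 = 100
  a_4 = 4·100 + -3·28 = 316
  a_5 = 4·316 + -3·100 = 964
  a_6 = 4·964 + -3·316 = 2908
  a_7 = 4·2908 + -3·964 = 8740
  a_8 = 4·8740 + -3·2908 = 26236
  a_9 = 4·26236 + -3·8740 = 78724

4,-3 ; 78724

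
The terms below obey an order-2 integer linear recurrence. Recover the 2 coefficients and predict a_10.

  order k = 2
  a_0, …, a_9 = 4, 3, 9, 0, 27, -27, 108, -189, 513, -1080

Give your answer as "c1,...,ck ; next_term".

  a_2 = -1·3 + 3·4 = 9
  a_3 = -1·9 + 3·3 = 0
  a_4 = -1·0 + 3·9 = 27
  a_5 = -1·27 + 3·0 = -27
  a_6 = -1·-27 + 3·27 = 108
  a_7 = -1·108 + 3·-27 = -189
  a_8 = -1·-189 + 3·108 = 513
  a_9 = -1·513 + 3·-189 = -1080
  a_10 = -1·-1080 + 3·513 = 2619

-1,3 ; 2619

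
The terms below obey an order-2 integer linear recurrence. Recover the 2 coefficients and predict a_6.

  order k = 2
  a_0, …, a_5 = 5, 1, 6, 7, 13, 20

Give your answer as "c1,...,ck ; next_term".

  a_2 = 1·1 + 1·5 = 6
  a_3 = 1·6 + 1·1 = 7
  a_4 = 1·7 + 1·6 = 13
  a_5 = 1·13 + 1·7 = 20
  a_6 = 1·20 + 1·13 = 33

1,1 ; 33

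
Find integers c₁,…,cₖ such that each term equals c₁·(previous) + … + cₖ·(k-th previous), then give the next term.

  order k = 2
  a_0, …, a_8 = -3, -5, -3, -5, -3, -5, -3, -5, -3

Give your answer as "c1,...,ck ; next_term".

0,1 ; -5

  a_2 = 0·-5 + 1·-3 = -3
  a_3 = 0·-3 + 1·-5 = -5
  a_4 = 0·-5 + 1·-3 = -3
  a_5 = 0·-3 + 1·-5 = -5
  a_6 = 0·-5 + 1·-3 = -3
  a_7 = 0·-3 + 1·-5 = -5
  a_8 = 0·-5 + 1·-3 = -3
  a_9 = 0·-3 + 1·-5 = -5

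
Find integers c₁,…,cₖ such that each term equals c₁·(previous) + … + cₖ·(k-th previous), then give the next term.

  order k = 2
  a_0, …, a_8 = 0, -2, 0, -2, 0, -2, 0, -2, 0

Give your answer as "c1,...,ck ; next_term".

  a_2 = 0·-2 + 1·0 = 0
  a_3 = 0·0 + 1·-2 = -2
  a_4 = 0·-2 + 1·0 = 0
  a_5 = 0·0 + 1·-2 = -2
  a_6 = 0·-2 + 1·0 = 0
  a_7 = 0·0 + 1·-2 = -2
  a_8 = 0·-2 + 1·0 = 0
  a_9 = 0·0 + 1·-2 = -2

0,1 ; -2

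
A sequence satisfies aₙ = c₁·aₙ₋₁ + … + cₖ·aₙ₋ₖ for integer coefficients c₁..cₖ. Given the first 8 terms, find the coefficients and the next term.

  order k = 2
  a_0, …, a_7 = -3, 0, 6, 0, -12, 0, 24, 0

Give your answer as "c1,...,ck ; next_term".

0,-2 ; -48

  a_2 = 0·0 + -2·-3 = 6
  a_3 = 0·6 + -2·0 = 0
  a_4 = 0·0 + -2·6 = -12
  a_5 = 0·-12 + -2·0 = 0
  a_6 = 0·0 + -2·-12 = 24
  a_7 = 0·24 + -2·0 = 0
  a_8 = 0·0 + -2·24 = -48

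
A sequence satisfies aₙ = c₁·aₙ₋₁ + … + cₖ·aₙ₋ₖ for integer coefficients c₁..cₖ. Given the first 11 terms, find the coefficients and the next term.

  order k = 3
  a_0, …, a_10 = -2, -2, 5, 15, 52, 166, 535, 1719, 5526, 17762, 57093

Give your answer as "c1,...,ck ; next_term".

3,1,-1 ; 183515

  a_3 = 3·5 + 1·-2 + -1·-2 = 15
  a_4 = 3·15 + 1·5 + -1·-2 = 52
  a_5 = 3·52 + 1·15 + -1·5 = 166
  a_6 = 3·166 + 1·52 + -1·15 = 535
  a_7 = 3·535 + 1·166 + -1·52 = 1719
  a_8 = 3·1719 + 1·535 + -1·166 = 5526
  a_9 = 3·5526 + 1·1719 + -1·535 = 17762
  a_10 = 3·17762 + 1·5526 + -1·1719 = 57093
  a_11 = 3·57093 + 1·17762 + -1·5526 = 183515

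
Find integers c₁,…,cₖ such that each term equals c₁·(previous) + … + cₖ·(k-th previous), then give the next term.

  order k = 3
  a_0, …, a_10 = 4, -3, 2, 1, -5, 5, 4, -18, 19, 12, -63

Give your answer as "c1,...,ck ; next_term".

  a_3 = -2·2 + -3·-3 + -1·4 = 1
  a_4 = -2·1 + -3·2 + -1·-3 = -5
  a_5 = -2·-5 + -3·1 + -1·2 = 5
  a_6 = -2·5 + -3·-5 + -1·1 = 4
  a_7 = -2·4 + -3·5 + -1·-5 = -18
  a_8 = -2·-18 + -3·4 + -1·5 = 19
  a_9 = -2·19 + -3·-18 + -1·4 = 12
  a_10 = -2·12 + -3·19 + -1·-18 = -63
  a_11 = -2·-63 + -3·12 + -1·19 = 71

-2,-3,-1 ; 71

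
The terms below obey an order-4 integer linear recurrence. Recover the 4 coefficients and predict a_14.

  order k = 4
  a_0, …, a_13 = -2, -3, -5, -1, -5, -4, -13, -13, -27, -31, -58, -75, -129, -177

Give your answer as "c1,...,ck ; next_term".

1,1,-1,1 ; -289

  a_4 = 1·-1 + 1·-5 + -1·-3 + 1·-2 = -5
  a_5 = 1·-5 + 1·-1 + -1·-5 + 1·-3 = -4
  a_6 = 1·-4 + 1·-5 + -1·-1 + 1·-5 = -13
  a_7 = 1·-13 + 1·-4 + -1·-5 + 1·-1 = -13
  a_8 = 1·-13 + 1·-13 + -1·-4 + 1·-5 = -27
  a_9 = 1·-27 + 1·-13 + -1·-13 + 1·-4 = -31
  a_10 = 1·-31 + 1·-27 + -1·-13 + 1·-13 = -58
  a_11 = 1·-58 + 1·-31 + -1·-27 + 1·-13 = -75
  a_12 = 1·-75 + 1·-58 + -1·-31 + 1·-27 = -129
  a_13 = 1·-129 + 1·-75 + -1·-58 + 1·-31 = -177
  a_14 = 1·-177 + 1·-129 + -1·-75 + 1·-58 = -289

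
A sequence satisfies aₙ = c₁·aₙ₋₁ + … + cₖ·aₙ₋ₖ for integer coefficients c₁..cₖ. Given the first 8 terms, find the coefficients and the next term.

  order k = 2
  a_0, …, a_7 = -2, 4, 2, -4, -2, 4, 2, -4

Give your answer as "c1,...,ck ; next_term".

  a_2 = 0·4 + -1·-2 = 2
  a_3 = 0·2 + -1·4 = -4
  a_4 = 0·-4 + -1·2 = -2
  a_5 = 0·-2 + -1·-4 = 4
  a_6 = 0·4 + -1·-2 = 2
  a_7 = 0·2 + -1·4 = -4
  a_8 = 0·-4 + -1·2 = -2

0,-1 ; -2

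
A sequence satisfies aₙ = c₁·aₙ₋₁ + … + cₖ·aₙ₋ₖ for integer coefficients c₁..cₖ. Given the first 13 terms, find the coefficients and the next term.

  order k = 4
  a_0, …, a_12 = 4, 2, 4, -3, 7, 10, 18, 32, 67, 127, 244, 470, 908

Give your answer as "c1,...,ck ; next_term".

  a_4 = 1·-3 + 1·4 + 1·2 + 1·4 = 7
  a_5 = 1·7 + 1·-3 + 1·4 + 1·2 = 10
  a_6 = 1·10 + 1·7 + 1·-3 + 1·4 = 18
  a_7 = 1·18 + 1·10 + 1·7 + 1·-3 = 32
  a_8 = 1·32 + 1·18 + 1·10 + 1·7 = 67
  a_9 = 1·67 + 1·32 + 1·18 + 1·10 = 127
  a_10 = 1·127 + 1·67 + 1·32 + 1·18 = 244
  a_11 = 1·244 + 1·127 + 1·67 + 1·32 = 470
  a_12 = 1·470 + 1·244 + 1·127 + 1·67 = 908
  a_13 = 1·908 + 1·470 + 1·244 + 1·127 = 1749

1,1,1,1 ; 1749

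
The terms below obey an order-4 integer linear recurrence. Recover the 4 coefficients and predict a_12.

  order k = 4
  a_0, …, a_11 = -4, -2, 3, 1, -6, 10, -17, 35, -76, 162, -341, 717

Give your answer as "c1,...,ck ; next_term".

  a_4 = -2·1 + 0·3 + 0·-2 + 1·-4 = -6
  a_5 = -2·-6 + 0·1 + 0·3 + 1·-2 = 10
  a_6 = -2·10 + 0·-6 + 0·1 + 1·3 = -17
  a_7 = -2·-17 + 0·10 + 0·-6 + 1·1 = 35
  a_8 = -2·35 + 0·-17 + 0·10 + 1·-6 = -76
  a_9 = -2·-76 + 0·35 + 0·-17 + 1·10 = 162
  a_10 = -2·162 + 0·-76 + 0·35 + 1·-17 = -341
  a_11 = -2·-341 + 0·162 + 0·-76 + 1·35 = 717
  a_12 = -2·717 + 0·-341 + 0·162 + 1·-76 = -1510

-2,0,0,1 ; -1510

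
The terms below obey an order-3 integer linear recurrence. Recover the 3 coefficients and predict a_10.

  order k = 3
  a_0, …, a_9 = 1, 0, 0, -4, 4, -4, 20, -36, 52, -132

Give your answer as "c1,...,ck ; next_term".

  a_3 = -1·0 + 0·0 + -4·1 = -4
  a_4 = -1·-4 + 0·0 + -4·0 = 4
  a_5 = -1·4 + 0·-4 + -4·0 = -4
  a_6 = -1·-4 + 0·4 + -4·-4 = 20
  a_7 = -1·20 + 0·-4 + -4·4 = -36
  a_8 = -1·-36 + 0·20 + -4·-4 = 52
  a_9 = -1·52 + 0·-36 + -4·20 = -132
  a_10 = -1·-132 + 0·52 + -4·-36 = 276

-1,0,-4 ; 276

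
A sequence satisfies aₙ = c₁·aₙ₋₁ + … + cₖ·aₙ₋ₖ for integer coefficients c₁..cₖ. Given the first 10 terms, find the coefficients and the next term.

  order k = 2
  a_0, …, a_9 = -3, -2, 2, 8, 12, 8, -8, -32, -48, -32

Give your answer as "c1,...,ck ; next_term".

  a_2 = 2·-2 + -2·-3 = 2
  a_3 = 2·2 + -2·-2 = 8
  a_4 = 2·8 + -2·2 = 12
  a_5 = 2·12 + -2·8 = 8
  a_6 = 2·8 + -2·12 = -8
  a_7 = 2·-8 + -2·8 = -32
  a_8 = 2·-32 + -2·-8 = -48
  a_9 = 2·-48 + -2·-32 = -32
  a_10 = 2·-32 + -2·-48 = 32

2,-2 ; 32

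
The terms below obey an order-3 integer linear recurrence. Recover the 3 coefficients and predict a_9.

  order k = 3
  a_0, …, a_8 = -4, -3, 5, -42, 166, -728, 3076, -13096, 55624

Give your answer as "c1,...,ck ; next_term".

-4,2,4 ; -236384

  a_3 = -4·5 + 2·-3 + 4·-4 = -42
  a_4 = -4·-42 + 2·5 + 4·-3 = 166
  a_5 = -4·166 + 2·-42 + 4·5 = -728
  a_6 = -4·-728 + 2·166 + 4·-42 = 3076
  a_7 = -4·3076 + 2·-728 + 4·166 = -13096
  a_8 = -4·-13096 + 2·3076 + 4·-728 = 55624
  a_9 = -4·55624 + 2·-13096 + 4·3076 = -236384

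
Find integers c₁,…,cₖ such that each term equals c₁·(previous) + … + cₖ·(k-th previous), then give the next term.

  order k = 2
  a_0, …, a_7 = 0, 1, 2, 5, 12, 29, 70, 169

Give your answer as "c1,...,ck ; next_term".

  a_2 = 2·1 + 1·0 = 2
  a_3 = 2·2 + 1·1 = 5
  a_4 = 2·5 + 1·2 = 12
  a_5 = 2·12 + 1·5 = 29
  a_6 = 2·29 + 1·12 = 70
  a_7 = 2·70 + 1·29 = 169
  a_8 = 2·169 + 1·70 = 408

2,1 ; 408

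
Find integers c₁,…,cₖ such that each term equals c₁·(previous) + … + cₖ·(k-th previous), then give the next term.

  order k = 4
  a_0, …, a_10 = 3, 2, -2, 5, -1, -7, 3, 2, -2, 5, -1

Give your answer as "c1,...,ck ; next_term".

0,-1,0,-1 ; -7

  a_4 = 0·5 + -1·-2 + 0·2 + -1·3 = -1
  a_5 = 0·-1 + -1·5 + 0·-2 + -1·2 = -7
  a_6 = 0·-7 + -1·-1 + 0·5 + -1·-2 = 3
  a_7 = 0·3 + -1·-7 + 0·-1 + -1·5 = 2
  a_8 = 0·2 + -1·3 + 0·-7 + -1·-1 = -2
  a_9 = 0·-2 + -1·2 + 0·3 + -1·-7 = 5
  a_10 = 0·5 + -1·-2 + 0·2 + -1·3 = -1
  a_11 = 0·-1 + -1·5 + 0·-2 + -1·2 = -7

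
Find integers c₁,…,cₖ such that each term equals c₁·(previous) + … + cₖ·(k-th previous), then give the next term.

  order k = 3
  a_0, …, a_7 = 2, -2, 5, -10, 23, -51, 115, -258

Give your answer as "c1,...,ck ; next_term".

  a_3 = -2·5 + 1·-2 + 1·2 = -10
  a_4 = -2·-10 + 1·5 + 1·-2 = 23
  a_5 = -2·23 + 1·-10 + 1·5 = -51
  a_6 = -2·-51 + 1·23 + 1·-10 = 115
  a_7 = -2·115 + 1·-51 + 1·23 = -258
  a_8 = -2·-258 + 1·115 + 1·-51 = 580

-2,1,1 ; 580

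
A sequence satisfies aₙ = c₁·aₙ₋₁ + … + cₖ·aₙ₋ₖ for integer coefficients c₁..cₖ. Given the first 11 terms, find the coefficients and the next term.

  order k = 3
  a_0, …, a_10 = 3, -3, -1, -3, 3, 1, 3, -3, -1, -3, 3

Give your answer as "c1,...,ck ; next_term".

0,0,-1 ; 1

  a_3 = 0·-1 + 0·-3 + -1·3 = -3
  a_4 = 0·-3 + 0·-1 + -1·-3 = 3
  a_5 = 0·3 + 0·-3 + -1·-1 = 1
  a_6 = 0·1 + 0·3 + -1·-3 = 3
  a_7 = 0·3 + 0·1 + -1·3 = -3
  a_8 = 0·-3 + 0·3 + -1·1 = -1
  a_9 = 0·-1 + 0·-3 + -1·3 = -3
  a_10 = 0·-3 + 0·-1 + -1·-3 = 3
  a_11 = 0·3 + 0·-3 + -1·-1 = 1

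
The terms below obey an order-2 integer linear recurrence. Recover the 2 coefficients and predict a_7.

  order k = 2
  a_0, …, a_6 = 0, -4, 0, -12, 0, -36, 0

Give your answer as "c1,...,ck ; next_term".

0,3 ; -108

  a_2 = 0·-4 + 3·0 = 0
  a_3 = 0·0 + 3·-4 = -12
  a_4 = 0·-12 + 3·0 = 0
  a_5 = 0·0 + 3·-12 = -36
  a_6 = 0·-36 + 3·0 = 0
  a_7 = 0·0 + 3·-36 = -108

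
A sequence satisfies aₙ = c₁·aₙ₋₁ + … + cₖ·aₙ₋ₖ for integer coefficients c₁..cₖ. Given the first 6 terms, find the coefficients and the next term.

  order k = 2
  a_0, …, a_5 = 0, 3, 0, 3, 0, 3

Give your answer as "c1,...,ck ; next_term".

0,1 ; 0

  a_2 = 0·3 + 1·0 = 0
  a_3 = 0·0 + 1·3 = 3
  a_4 = 0·3 + 1·0 = 0
  a_5 = 0·0 + 1·3 = 3
  a_6 = 0·3 + 1·0 = 0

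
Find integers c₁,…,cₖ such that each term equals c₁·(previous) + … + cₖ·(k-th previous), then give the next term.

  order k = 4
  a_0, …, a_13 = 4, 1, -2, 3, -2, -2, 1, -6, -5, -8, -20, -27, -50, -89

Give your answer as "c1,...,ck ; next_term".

1,1,1,-1 ; -146

  a_4 = 1·3 + 1·-2 + 1·1 + -1·4 = -2
  a_5 = 1·-2 + 1·3 + 1·-2 + -1·1 = -2
  a_6 = 1·-2 + 1·-2 + 1·3 + -1·-2 = 1
  a_7 = 1·1 + 1·-2 + 1·-2 + -1·3 = -6
  a_8 = 1·-6 + 1·1 + 1·-2 + -1·-2 = -5
  a_9 = 1·-5 + 1·-6 + 1·1 + -1·-2 = -8
  a_10 = 1·-8 + 1·-5 + 1·-6 + -1·1 = -20
  a_11 = 1·-20 + 1·-8 + 1·-5 + -1·-6 = -27
  a_12 = 1·-27 + 1·-20 + 1·-8 + -1·-5 = -50
  a_13 = 1·-50 + 1·-27 + 1·-20 + -1·-8 = -89
  a_14 = 1·-89 + 1·-50 + 1·-27 + -1·-20 = -146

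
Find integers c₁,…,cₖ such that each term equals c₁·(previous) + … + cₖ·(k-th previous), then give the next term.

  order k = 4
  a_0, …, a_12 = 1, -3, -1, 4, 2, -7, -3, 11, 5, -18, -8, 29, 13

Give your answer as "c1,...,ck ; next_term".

  a_4 = 0·4 + -1·-1 + 0·-3 + 1·1 = 2
  a_5 = 0·2 + -1·4 + 0·-1 + 1·-3 = -7
  a_6 = 0·-7 + -1·2 + 0·4 + 1·-1 = -3
  a_7 = 0·-3 + -1·-7 + 0·2 + 1·4 = 11
  a_8 = 0·11 + -1·-3 + 0·-7 + 1·2 = 5
  a_9 = 0·5 + -1·11 + 0·-3 + 1·-7 = -18
  a_10 = 0·-18 + -1·5 + 0·11 + 1·-3 = -8
  a_11 = 0·-8 + -1·-18 + 0·5 + 1·11 = 29
  a_12 = 0·29 + -1·-8 + 0·-18 + 1·5 = 13
  a_13 = 0·13 + -1·29 + 0·-8 + 1·-18 = -47

0,-1,0,1 ; -47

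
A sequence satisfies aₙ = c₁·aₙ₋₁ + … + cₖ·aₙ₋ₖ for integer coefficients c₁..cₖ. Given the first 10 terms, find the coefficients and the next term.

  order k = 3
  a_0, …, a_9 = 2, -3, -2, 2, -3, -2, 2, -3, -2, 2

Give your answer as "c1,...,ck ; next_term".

0,0,1 ; -3

  a_3 = 0·-2 + 0·-3 + 1·2 = 2
  a_4 = 0·2 + 0·-2 + 1·-3 = -3
  a_5 = 0·-3 + 0·2 + 1·-2 = -2
  a_6 = 0·-2 + 0·-3 + 1·2 = 2
  a_7 = 0·2 + 0·-2 + 1·-3 = -3
  a_8 = 0·-3 + 0·2 + 1·-2 = -2
  a_9 = 0·-2 + 0·-3 + 1·2 = 2
  a_10 = 0·2 + 0·-2 + 1·-3 = -3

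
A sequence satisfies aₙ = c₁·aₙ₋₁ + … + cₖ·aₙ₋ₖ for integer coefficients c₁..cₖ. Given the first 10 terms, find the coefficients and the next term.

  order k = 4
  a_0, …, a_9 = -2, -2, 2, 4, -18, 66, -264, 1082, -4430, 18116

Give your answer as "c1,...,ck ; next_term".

  a_4 = -4·4 + 0·2 + -1·-2 + 2·-2 = -18
  a_5 = -4·-18 + 0·4 + -1·2 + 2·-2 = 66
  a_6 = -4·66 + 0·-18 + -1·4 + 2·2 = -264
  a_7 = -4·-264 + 0·66 + -1·-18 + 2·4 = 1082
  a_8 = -4·1082 + 0·-264 + -1·66 + 2·-18 = -4430
  a_9 = -4·-4430 + 0·1082 + -1·-264 + 2·66 = 18116
  a_10 = -4·18116 + 0·-4430 + -1·1082 + 2·-264 = -74074

-4,0,-1,2 ; -74074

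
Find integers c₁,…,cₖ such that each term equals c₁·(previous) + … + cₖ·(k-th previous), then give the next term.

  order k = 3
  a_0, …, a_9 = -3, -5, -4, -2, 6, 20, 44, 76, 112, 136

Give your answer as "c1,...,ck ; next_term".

  a_3 = 2·-4 + 0·-5 + -2·-3 = -2
  a_4 = 2·-2 + 0·-4 + -2·-5 = 6
  a_5 = 2·6 + 0·-2 + -2·-4 = 20
  a_6 = 2·20 + 0·6 + -2·-2 = 44
  a_7 = 2·44 + 0·20 + -2·6 = 76
  a_8 = 2·76 + 0·44 + -2·20 = 112
  a_9 = 2·112 + 0·76 + -2·44 = 136
  a_10 = 2·136 + 0·112 + -2·76 = 120

2,0,-2 ; 120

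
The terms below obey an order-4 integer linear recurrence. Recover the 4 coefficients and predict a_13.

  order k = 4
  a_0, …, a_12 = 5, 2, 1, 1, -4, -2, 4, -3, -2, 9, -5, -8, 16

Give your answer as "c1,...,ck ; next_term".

0,-1,1,-1 ; -6

  a_4 = 0·1 + -1·1 + 1·2 + -1·5 = -4
  a_5 = 0·-4 + -1·1 + 1·1 + -1·2 = -2
  a_6 = 0·-2 + -1·-4 + 1·1 + -1·1 = 4
  a_7 = 0·4 + -1·-2 + 1·-4 + -1·1 = -3
  a_8 = 0·-3 + -1·4 + 1·-2 + -1·-4 = -2
  a_9 = 0·-2 + -1·-3 + 1·4 + -1·-2 = 9
  a_10 = 0·9 + -1·-2 + 1·-3 + -1·4 = -5
  a_11 = 0·-5 + -1·9 + 1·-2 + -1·-3 = -8
  a_12 = 0·-8 + -1·-5 + 1·9 + -1·-2 = 16
  a_13 = 0·16 + -1·-8 + 1·-5 + -1·9 = -6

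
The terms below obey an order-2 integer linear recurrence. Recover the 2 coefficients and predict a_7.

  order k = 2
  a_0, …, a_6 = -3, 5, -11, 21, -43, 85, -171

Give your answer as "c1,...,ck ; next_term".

-1,2 ; 341

  a_2 = -1·5 + 2·-3 = -11
  a_3 = -1·-11 + 2·5 = 21
  a_4 = -1·21 + 2·-11 = -43
  a_5 = -1·-43 + 2·21 = 85
  a_6 = -1·85 + 2·-43 = -171
  a_7 = -1·-171 + 2·85 = 341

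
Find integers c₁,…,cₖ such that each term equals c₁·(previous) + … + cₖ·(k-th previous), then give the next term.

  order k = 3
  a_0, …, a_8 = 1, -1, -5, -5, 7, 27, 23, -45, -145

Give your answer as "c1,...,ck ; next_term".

1,-2,-2 ; -101

  a_3 = 1·-5 + -2·-1 + -2·1 = -5
  a_4 = 1·-5 + -2·-5 + -2·-1 = 7
  a_5 = 1·7 + -2·-5 + -2·-5 = 27
  a_6 = 1·27 + -2·7 + -2·-5 = 23
  a_7 = 1·23 + -2·27 + -2·7 = -45
  a_8 = 1·-45 + -2·23 + -2·27 = -145
  a_9 = 1·-145 + -2·-45 + -2·23 = -101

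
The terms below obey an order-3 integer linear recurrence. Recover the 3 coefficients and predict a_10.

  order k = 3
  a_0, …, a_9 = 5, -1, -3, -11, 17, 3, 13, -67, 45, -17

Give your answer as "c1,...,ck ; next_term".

-1,-1,-3 ; 173

  a_3 = -1·-3 + -1·-1 + -3·5 = -11
  a_4 = -1·-11 + -1·-3 + -3·-1 = 17
  a_5 = -1·17 + -1·-11 + -3·-3 = 3
  a_6 = -1·3 + -1·17 + -3·-11 = 13
  a_7 = -1·13 + -1·3 + -3·17 = -67
  a_8 = -1·-67 + -1·13 + -3·3 = 45
  a_9 = -1·45 + -1·-67 + -3·13 = -17
  a_10 = -1·-17 + -1·45 + -3·-67 = 173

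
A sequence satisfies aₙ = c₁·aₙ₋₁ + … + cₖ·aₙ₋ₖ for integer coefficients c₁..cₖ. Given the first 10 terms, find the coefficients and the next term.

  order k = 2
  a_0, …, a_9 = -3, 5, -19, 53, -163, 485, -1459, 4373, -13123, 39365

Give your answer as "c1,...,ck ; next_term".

  a_2 = -2·5 + 3·-3 = -19
  a_3 = -2·-19 + 3·5 = 53
  a_4 = -2·53 + 3·-19 = -163
  a_5 = -2·-163 + 3·53 = 485
  a_6 = -2·485 + 3·-163 = -1459
  a_7 = -2·-1459 + 3·485 = 4373
  a_8 = -2·4373 + 3·-1459 = -13123
  a_9 = -2·-13123 + 3·4373 = 39365
  a_10 = -2·39365 + 3·-13123 = -118099

-2,3 ; -118099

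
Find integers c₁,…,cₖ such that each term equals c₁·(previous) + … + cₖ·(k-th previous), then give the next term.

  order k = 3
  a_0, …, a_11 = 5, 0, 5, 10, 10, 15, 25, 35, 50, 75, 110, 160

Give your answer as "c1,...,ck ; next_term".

  a_3 = 1·5 + 0·0 + 1·5 = 10
  a_4 = 1·10 + 0·5 + 1·0 = 10
  a_5 = 1·10 + 0·10 + 1·5 = 15
  a_6 = 1·15 + 0·10 + 1·10 = 25
  a_7 = 1·25 + 0·15 + 1·10 = 35
  a_8 = 1·35 + 0·25 + 1·15 = 50
  a_9 = 1·50 + 0·35 + 1·25 = 75
  a_10 = 1·75 + 0·50 + 1·35 = 110
  a_11 = 1·110 + 0·75 + 1·50 = 160
  a_12 = 1·160 + 0·110 + 1·75 = 235

1,0,1 ; 235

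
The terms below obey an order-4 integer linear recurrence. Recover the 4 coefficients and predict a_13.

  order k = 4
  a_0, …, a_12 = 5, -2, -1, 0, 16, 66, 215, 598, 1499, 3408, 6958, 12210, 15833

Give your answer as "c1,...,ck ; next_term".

4,-3,-4,1 ; 2278

  a_4 = 4·0 + -3·-1 + -4·-2 + 1·5 = 16
  a_5 = 4·16 + -3·0 + -4·-1 + 1·-2 = 66
  a_6 = 4·66 + -3·16 + -4·0 + 1·-1 = 215
  a_7 = 4·215 + -3·66 + -4·16 + 1·0 = 598
  a_8 = 4·598 + -3·215 + -4·66 + 1·16 = 1499
  a_9 = 4·1499 + -3·598 + -4·215 + 1·66 = 3408
  a_10 = 4·3408 + -3·1499 + -4·598 + 1·215 = 6958
  a_11 = 4·6958 + -3·3408 + -4·1499 + 1·598 = 12210
  a_12 = 4·12210 + -3·6958 + -4·3408 + 1·1499 = 15833
  a_13 = 4·15833 + -3·12210 + -4·6958 + 1·3408 = 2278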